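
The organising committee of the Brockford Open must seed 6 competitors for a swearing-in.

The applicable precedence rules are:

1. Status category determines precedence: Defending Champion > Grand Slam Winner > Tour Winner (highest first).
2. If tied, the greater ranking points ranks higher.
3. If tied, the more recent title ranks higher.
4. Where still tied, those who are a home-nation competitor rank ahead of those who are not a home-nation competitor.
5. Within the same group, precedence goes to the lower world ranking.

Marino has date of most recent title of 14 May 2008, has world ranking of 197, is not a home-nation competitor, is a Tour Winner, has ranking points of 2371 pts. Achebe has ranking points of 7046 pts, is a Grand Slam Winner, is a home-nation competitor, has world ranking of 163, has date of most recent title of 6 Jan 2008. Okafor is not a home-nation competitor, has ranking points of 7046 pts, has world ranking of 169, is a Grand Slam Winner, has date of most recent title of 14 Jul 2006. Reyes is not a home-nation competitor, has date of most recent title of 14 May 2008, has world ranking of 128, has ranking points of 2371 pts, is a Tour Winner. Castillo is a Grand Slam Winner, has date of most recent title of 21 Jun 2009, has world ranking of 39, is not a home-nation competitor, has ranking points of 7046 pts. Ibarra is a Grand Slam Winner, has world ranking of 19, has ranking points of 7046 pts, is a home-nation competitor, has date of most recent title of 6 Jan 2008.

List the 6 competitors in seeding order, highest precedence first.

Castillo, Ibarra, Achebe, Okafor, Reyes, Marino

By status category: Castillo, Ibarra, Achebe and Okafor (Grand Slam Winner); then Reyes and Marino (Tour Winner).
Castillo, Ibarra, Achebe and Okafor all have ranking points 7046 pts, so the next rule applies.
Among Castillo, Ibarra, Achebe and Okafor, by date of most recent title (later first): Castillo (21 Jun 2009) before Ibarra and Achebe (6 Jan 2008) before Okafor (14 Jul 2006).
Ibarra and Achebe are each a home-nation competitor, so the next rule applies.
Among Ibarra and Achebe, by world ranking (lower first): Ibarra (19) before Achebe (163).
Reyes and Marino both have ranking points 2371 pts, so the next rule applies.
Reyes and Marino both have date of most recent title 14 May 2008, so the next rule applies.
Reyes and Marino are each not a home-nation competitor, so the next rule applies.
Among Reyes and Marino, by world ranking (lower first): Reyes (128) before Marino (197).
Full order: Castillo, Ibarra, Achebe, Okafor, Reyes, Marino.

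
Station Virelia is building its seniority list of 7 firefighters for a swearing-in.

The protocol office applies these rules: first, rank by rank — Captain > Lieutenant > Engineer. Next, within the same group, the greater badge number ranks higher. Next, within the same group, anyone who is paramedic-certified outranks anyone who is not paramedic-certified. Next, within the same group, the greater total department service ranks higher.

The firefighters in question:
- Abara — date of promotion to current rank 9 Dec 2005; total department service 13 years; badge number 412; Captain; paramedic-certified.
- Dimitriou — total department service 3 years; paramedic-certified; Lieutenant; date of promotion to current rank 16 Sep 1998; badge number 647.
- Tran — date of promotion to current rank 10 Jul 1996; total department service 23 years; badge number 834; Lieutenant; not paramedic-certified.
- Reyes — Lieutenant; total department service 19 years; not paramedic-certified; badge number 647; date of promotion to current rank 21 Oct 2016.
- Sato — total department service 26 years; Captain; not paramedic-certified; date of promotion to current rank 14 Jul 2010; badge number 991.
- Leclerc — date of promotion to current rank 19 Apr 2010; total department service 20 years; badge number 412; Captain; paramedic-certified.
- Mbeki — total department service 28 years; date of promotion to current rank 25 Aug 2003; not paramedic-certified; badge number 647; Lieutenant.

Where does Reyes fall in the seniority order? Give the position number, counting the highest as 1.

By rank: Sato, Leclerc and Abara (Captain); then Tran, Dimitriou, Mbeki and Reyes (Lieutenant).
Among Sato, Leclerc and Abara, by badge number (higher first): Sato (991) before Leclerc and Abara (412).
Leclerc and Abara are each paramedic-certified, so the next rule applies.
Among Leclerc and Abara, by total department service (higher first): Leclerc (20 years) before Abara (13 years).
Among Tran, Dimitriou, Mbeki and Reyes, by badge number (higher first): Tran (834) before Dimitriou, Mbeki and Reyes (647).
Among Dimitriou, Mbeki and Reyes, paramedic-certified before not paramedic-certified: Dimitriou (paramedic-certified) before Mbeki and Reyes (not paramedic-certified).
Among Mbeki and Reyes, by total department service (higher first): Mbeki (28 years) before Reyes (19 years).
Order: Sato, Leclerc, Abara, Tran, Dimitriou, Mbeki, Reyes. So position 7.

7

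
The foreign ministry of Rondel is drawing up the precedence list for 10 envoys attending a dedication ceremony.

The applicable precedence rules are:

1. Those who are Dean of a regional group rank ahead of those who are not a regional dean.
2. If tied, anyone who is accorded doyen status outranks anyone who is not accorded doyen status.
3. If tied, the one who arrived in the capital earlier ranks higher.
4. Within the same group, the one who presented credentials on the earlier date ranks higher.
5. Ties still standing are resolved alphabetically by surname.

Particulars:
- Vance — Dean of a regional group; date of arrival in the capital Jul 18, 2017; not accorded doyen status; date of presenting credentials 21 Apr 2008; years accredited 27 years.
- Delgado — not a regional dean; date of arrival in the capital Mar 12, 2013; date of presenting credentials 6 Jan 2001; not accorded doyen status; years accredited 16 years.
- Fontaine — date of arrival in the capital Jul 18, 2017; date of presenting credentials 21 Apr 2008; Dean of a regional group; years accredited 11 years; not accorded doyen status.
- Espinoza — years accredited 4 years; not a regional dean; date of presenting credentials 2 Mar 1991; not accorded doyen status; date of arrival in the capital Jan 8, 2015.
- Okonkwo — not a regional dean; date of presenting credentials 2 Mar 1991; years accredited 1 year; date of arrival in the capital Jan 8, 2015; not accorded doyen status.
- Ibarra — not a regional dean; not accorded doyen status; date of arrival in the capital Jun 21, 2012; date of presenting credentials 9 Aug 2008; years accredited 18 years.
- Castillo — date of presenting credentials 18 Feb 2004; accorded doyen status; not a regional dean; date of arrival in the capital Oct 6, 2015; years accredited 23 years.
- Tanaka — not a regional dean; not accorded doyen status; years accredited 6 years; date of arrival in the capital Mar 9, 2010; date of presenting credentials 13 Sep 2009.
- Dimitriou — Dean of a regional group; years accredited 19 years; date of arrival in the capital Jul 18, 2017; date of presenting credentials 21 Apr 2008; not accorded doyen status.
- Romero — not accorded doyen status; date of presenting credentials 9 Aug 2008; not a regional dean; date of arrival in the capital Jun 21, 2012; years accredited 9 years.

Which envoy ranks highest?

By the first rule: Dimitriou, Fontaine and Vance (each Dean of a regional group); then Castillo, Tanaka, Ibarra, Romero, Delgado, Espinoza and Okonkwo (each not a regional dean).
Dimitriou, Fontaine and Vance are each not accorded doyen status, so the next rule applies.
Dimitriou, Fontaine and Vance all have date of arrival in the capital Jul 18, 2017, so the next rule applies.
Dimitriou, Fontaine and Vance all have date of presenting credentials 21 Apr 2008, so the next rule applies.
Among Dimitriou, Fontaine and Vance, alphabetically by surname: Dimitriou before Fontaine before Vance.
Among Castillo, Tanaka, Ibarra, Romero, Delgado, Espinoza and Okonkwo, accorded doyen status before not accorded doyen status: Castillo (accorded doyen status) before Tanaka, Ibarra, Romero, Delgado, Espinoza and Okonkwo (not accorded doyen status).
Among Tanaka, Ibarra, Romero, Delgado, Espinoza and Okonkwo, by date of arrival in the capital (earlier first): Tanaka (Mar 9, 2010) before Ibarra and Romero (Jun 21, 2012) before Delgado (Mar 12, 2013) before Espinoza and Okonkwo (Jan 8, 2015).
Ibarra and Romero both have date of presenting credentials 9 Aug 2008, so the next rule applies.
Among Ibarra and Romero, alphabetically by surname: Ibarra before Romero.
Espinoza and Okonkwo both have date of presenting credentials 2 Mar 1991, so the next rule applies.
Among Espinoza and Okonkwo, alphabetically by surname: Espinoza before Okonkwo.
Order: Dimitriou, Fontaine, Vance, Castillo, Tanaka, Ibarra, Romero, Delgado, Espinoza, Okonkwo.

Dimitriou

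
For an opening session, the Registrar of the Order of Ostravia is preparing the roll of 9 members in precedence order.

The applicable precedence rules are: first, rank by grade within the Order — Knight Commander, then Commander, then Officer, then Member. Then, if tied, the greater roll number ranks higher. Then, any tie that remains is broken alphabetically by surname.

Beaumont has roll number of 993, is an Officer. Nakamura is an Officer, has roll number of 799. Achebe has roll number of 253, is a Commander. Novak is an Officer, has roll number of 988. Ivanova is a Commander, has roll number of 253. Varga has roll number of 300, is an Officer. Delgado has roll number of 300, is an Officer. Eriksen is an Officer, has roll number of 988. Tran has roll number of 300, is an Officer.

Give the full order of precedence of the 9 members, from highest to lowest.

Achebe, Ivanova, Beaumont, Eriksen, Novak, Nakamura, Delgado, Tran, Varga

By grade within the Order: Achebe and Ivanova (Commander); then Beaumont, Eriksen, Novak, Nakamura, Delgado, Tran and Varga (Officer).
Achebe and Ivanova both have roll number 253, so the next rule applies.
Among Achebe and Ivanova, alphabetically by surname: Achebe before Ivanova.
Among Beaumont, Eriksen, Novak, Nakamura, Delgado, Tran and Varga, by roll number (higher first): Beaumont (993) before Eriksen and Novak (988) before Nakamura (799) before Delgado, Tran and Varga (300).
Among Eriksen and Novak, alphabetically by surname: Eriksen before Novak.
Among Delgado, Tran and Varga, alphabetically by surname: Delgado before Tran before Varga.
Full order: Achebe, Ivanova, Beaumont, Eriksen, Novak, Nakamura, Delgado, Tran, Varga.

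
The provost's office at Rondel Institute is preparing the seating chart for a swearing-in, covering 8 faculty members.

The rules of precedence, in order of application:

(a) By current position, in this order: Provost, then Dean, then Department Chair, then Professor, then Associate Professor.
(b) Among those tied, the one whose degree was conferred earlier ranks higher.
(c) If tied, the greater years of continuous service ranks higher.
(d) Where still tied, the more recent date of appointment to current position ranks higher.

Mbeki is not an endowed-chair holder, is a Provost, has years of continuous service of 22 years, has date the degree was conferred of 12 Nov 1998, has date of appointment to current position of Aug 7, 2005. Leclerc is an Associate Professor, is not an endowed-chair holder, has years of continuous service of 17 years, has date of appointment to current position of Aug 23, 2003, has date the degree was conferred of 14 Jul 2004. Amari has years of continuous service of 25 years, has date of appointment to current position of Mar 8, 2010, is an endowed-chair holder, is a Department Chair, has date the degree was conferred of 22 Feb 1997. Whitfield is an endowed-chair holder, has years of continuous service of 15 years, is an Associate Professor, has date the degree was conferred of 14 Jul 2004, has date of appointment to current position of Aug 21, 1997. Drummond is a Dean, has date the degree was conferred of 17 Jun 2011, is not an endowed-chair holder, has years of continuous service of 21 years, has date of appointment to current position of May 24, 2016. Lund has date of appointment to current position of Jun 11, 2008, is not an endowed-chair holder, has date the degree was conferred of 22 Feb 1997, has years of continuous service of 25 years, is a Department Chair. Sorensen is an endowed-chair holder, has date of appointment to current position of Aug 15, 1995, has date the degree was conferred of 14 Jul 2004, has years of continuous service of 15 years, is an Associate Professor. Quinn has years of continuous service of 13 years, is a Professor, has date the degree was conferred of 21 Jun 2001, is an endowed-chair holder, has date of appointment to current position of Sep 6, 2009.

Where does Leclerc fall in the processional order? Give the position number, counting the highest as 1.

By current position: Mbeki (Provost); then Drummond (Dean); then Amari and Lund (Department Chair); then Quinn (Professor); then Leclerc, Whitfield and Sorensen (Associate Professor).
Amari and Lund both have date the degree was conferred 22 Feb 1997, so the next rule applies.
Amari and Lund both have years of continuous service 25 years, so the next rule applies.
Among Amari and Lund, by date of appointment to current position (later first): Amari (Mar 8, 2010) before Lund (Jun 11, 2008).
Leclerc, Whitfield and Sorensen all have date the degree was conferred 14 Jul 2004, so the next rule applies.
Among Leclerc, Whitfield and Sorensen, by years of continuous service (higher first): Leclerc (17 years) before Whitfield and Sorensen (15 years).
Among Whitfield and Sorensen, by date of appointment to current position (later first): Whitfield (Aug 21, 1997) before Sorensen (Aug 15, 1995).
Order: Mbeki, Drummond, Amari, Lund, Quinn, Leclerc, Whitfield, Sorensen. So position 6.

6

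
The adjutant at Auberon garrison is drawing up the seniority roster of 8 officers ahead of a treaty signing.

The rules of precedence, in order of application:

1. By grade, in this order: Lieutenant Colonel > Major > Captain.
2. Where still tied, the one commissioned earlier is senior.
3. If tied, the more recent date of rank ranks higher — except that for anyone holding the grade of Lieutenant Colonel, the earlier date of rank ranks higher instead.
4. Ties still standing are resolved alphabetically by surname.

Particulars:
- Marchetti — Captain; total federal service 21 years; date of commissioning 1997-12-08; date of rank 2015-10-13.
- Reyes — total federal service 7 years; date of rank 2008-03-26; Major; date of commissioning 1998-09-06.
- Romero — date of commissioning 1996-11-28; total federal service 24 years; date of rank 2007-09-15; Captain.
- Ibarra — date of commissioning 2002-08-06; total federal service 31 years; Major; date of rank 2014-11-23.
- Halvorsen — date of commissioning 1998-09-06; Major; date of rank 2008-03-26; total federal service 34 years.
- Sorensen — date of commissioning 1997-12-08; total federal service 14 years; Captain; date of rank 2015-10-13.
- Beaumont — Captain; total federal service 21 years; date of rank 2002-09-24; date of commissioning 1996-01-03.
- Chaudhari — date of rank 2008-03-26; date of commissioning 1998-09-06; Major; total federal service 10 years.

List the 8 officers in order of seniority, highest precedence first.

By grade: Chaudhari, Halvorsen, Reyes and Ibarra (Major); then Beaumont, Romero, Marchetti and Sorensen (Captain).
Among Chaudhari, Halvorsen, Reyes and Ibarra, by date of commissioning (earlier first): Chaudhari, Halvorsen and Reyes (1998-09-06) before Ibarra (2002-08-06).
Chaudhari, Halvorsen and Reyes all have date of rank 2008-03-26, so the next rule applies.
Among Chaudhari, Halvorsen and Reyes, alphabetically by surname: Chaudhari before Halvorsen before Reyes.
Among Beaumont, Romero, Marchetti and Sorensen, by date of commissioning (earlier first): Beaumont (1996-01-03) before Romero (1996-11-28) before Marchetti and Sorensen (1997-12-08).
Marchetti and Sorensen both have date of rank 2015-10-13, so the next rule applies.
Among Marchetti and Sorensen, alphabetically by surname: Marchetti before Sorensen.
Full order: Chaudhari, Halvorsen, Reyes, Ibarra, Beaumont, Romero, Marchetti, Sorensen.

Chaudhari, Halvorsen, Reyes, Ibarra, Beaumont, Romero, Marchetti, Sorensen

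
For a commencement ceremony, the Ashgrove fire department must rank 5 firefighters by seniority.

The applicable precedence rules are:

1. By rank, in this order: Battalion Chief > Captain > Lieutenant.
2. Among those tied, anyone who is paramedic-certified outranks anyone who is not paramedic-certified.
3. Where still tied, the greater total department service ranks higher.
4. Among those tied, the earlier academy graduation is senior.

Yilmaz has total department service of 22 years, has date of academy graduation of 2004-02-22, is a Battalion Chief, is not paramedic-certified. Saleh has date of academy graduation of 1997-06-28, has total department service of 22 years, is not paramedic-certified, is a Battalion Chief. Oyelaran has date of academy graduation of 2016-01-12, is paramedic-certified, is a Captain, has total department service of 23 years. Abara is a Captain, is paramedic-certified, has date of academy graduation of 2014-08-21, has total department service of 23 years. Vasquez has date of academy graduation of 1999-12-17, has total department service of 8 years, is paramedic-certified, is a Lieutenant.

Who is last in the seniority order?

Vasquez

By rank: Saleh and Yilmaz (Battalion Chief); then Abara and Oyelaran (Captain); then Vasquez (Lieutenant).
Saleh and Yilmaz are each not paramedic-certified, so the next rule applies.
Saleh and Yilmaz both have total department service 22 years, so the next rule applies.
Among Saleh and Yilmaz, by date of academy graduation (earlier first): Saleh (1997-06-28) before Yilmaz (2004-02-22).
Abara and Oyelaran are each paramedic-certified, so the next rule applies.
Abara and Oyelaran both have total department service 23 years, so the next rule applies.
Among Abara and Oyelaran, by date of academy graduation (earlier first): Abara (2014-08-21) before Oyelaran (2016-01-12).
Order: Saleh, Yilmaz, Abara, Oyelaran, Vasquez.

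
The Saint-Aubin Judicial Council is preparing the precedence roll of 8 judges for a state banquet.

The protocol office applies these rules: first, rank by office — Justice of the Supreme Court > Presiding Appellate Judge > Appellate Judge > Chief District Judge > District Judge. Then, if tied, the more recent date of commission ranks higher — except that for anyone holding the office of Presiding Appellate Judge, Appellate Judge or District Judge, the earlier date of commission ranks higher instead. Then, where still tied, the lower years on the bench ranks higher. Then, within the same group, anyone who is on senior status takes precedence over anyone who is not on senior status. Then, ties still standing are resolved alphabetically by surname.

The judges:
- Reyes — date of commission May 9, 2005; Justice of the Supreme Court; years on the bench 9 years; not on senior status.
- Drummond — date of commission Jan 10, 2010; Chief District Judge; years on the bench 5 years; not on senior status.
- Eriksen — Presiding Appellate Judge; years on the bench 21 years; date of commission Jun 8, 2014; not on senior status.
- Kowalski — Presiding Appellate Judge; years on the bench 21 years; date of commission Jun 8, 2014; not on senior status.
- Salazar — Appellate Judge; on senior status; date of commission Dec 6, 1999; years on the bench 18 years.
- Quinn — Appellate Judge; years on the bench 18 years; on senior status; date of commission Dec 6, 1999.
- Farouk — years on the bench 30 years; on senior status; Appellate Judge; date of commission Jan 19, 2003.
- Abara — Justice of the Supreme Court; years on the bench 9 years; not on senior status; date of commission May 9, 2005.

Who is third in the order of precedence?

By office: Abara and Reyes (Justice of the Supreme Court); then Eriksen and Kowalski (Presiding Appellate Judge); then Quinn, Salazar and Farouk (Appellate Judge); then Drummond (Chief District Judge).
Abara and Reyes both have date of commission May 9, 2005, so the next rule applies.
Abara and Reyes both have years on the bench 9 years, so the next rule applies.
Abara and Reyes are each not on senior status, so the next rule applies.
Among Abara and Reyes, alphabetically by surname: Abara before Reyes.
Eriksen and Kowalski both have date of commission Jun 8, 2014, so the next rule applies.
Eriksen and Kowalski both have years on the bench 21 years, so the next rule applies.
Eriksen and Kowalski are each not on senior status, so the next rule applies.
Among Eriksen and Kowalski, alphabetically by surname: Eriksen before Kowalski.
Among Quinn, Salazar and Farouk, by date of commission (earlier first) (reversed rule for this group): Quinn and Salazar (Dec 6, 1999) before Farouk (Jan 19, 2003).
Quinn and Salazar both have years on the bench 18 years, so the next rule applies.
Quinn and Salazar are each on senior status, so the next rule applies.
Among Quinn and Salazar, alphabetically by surname: Quinn before Salazar.
Order: Abara, Reyes, Eriksen, Kowalski, Quinn, Salazar, Farouk, Drummond.

Eriksen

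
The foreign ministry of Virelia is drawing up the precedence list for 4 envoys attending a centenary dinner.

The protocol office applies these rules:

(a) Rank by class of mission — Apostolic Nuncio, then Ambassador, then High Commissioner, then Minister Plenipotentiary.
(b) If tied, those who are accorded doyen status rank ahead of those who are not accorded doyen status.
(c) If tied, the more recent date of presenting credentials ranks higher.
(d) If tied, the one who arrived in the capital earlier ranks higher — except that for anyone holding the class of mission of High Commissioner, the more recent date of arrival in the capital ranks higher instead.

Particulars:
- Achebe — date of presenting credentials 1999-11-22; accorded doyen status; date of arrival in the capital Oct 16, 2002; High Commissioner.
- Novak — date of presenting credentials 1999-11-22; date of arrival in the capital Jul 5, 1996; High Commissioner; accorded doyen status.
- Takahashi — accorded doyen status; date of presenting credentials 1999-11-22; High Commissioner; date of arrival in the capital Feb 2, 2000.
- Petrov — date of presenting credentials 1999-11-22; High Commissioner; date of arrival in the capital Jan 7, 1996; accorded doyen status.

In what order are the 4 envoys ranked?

By class of mission: Achebe, Takahashi, Novak and Petrov (High Commissioner).
Achebe, Takahashi, Novak and Petrov are each accorded doyen status, so the next rule applies.
Achebe, Takahashi, Novak and Petrov all have date of presenting credentials 1999-11-22, so the next rule applies.
Among Achebe, Takahashi, Novak and Petrov, by date of arrival in the capital (later first) (reversed rule for this group): Achebe (Oct 16, 2002) before Takahashi (Feb 2, 2000) before Novak (Jul 5, 1996) before Petrov (Jan 7, 1996).
Full order: Achebe, Takahashi, Novak, Petrov.

Achebe, Takahashi, Novak, Petrov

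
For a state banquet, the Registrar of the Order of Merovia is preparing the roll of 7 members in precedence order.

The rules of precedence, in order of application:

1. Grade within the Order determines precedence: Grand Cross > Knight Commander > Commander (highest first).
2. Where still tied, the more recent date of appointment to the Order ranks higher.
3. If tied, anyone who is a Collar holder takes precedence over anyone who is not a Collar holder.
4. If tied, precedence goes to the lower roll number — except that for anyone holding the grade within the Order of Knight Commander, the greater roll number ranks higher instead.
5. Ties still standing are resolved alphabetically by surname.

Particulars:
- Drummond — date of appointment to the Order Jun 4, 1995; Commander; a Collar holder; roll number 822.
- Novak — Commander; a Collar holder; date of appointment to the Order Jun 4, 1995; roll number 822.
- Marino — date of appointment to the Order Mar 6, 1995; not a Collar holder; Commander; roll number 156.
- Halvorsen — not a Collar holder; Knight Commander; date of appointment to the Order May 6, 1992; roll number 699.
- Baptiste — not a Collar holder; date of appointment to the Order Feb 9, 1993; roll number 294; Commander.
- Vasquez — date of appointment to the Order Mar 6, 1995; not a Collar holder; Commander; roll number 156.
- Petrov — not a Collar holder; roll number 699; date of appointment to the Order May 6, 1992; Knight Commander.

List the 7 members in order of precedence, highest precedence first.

Halvorsen, Petrov, Drummond, Novak, Marino, Vasquez, Baptiste

By grade within the Order: Halvorsen and Petrov (Knight Commander); then Drummond, Novak, Marino, Vasquez and Baptiste (Commander).
Halvorsen and Petrov both have date of appointment to the Order May 6, 1992, so the next rule applies.
Halvorsen and Petrov are each not a Collar holder, so the next rule applies.
Halvorsen and Petrov both have roll number 699, so the next rule applies.
Among Halvorsen and Petrov, alphabetically by surname: Halvorsen before Petrov.
Among Drummond, Novak, Marino, Vasquez and Baptiste, by date of appointment to the Order (later first): Drummond and Novak (Jun 4, 1995) before Marino and Vasquez (Mar 6, 1995) before Baptiste (Feb 9, 1993).
Drummond and Novak are each a Collar holder, so the next rule applies.
Drummond and Novak both have roll number 822, so the next rule applies.
Among Drummond and Novak, alphabetically by surname: Drummond before Novak.
Marino and Vasquez are each not a Collar holder, so the next rule applies.
Marino and Vasquez both have roll number 156, so the next rule applies.
Among Marino and Vasquez, alphabetically by surname: Marino before Vasquez.
Full order: Halvorsen, Petrov, Drummond, Novak, Marino, Vasquez, Baptiste.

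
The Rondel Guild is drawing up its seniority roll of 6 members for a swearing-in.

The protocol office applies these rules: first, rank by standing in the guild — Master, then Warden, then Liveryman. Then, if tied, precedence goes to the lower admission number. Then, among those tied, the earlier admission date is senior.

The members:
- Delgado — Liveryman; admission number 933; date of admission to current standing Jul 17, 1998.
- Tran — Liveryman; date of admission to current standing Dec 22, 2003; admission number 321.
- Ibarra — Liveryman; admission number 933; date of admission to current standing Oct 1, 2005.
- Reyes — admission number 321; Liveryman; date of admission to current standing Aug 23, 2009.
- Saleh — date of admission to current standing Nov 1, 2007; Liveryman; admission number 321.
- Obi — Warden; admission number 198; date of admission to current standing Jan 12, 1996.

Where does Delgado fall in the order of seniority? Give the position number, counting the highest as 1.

5

By standing in the guild: Obi (Warden); then Tran, Saleh, Reyes, Delgado and Ibarra (Liveryman).
Among Tran, Saleh, Reyes, Delgado and Ibarra, by admission number (lower first): Tran, Saleh and Reyes (321) before Delgado and Ibarra (933).
Among Tran, Saleh and Reyes, by date of admission to current standing (earlier first): Tran (Dec 22, 2003) before Saleh (Nov 1, 2007) before Reyes (Aug 23, 2009).
Among Delgado and Ibarra, by date of admission to current standing (earlier first): Delgado (Jul 17, 1998) before Ibarra (Oct 1, 2005).
Order: Obi, Tran, Saleh, Reyes, Delgado, Ibarra. So position 5.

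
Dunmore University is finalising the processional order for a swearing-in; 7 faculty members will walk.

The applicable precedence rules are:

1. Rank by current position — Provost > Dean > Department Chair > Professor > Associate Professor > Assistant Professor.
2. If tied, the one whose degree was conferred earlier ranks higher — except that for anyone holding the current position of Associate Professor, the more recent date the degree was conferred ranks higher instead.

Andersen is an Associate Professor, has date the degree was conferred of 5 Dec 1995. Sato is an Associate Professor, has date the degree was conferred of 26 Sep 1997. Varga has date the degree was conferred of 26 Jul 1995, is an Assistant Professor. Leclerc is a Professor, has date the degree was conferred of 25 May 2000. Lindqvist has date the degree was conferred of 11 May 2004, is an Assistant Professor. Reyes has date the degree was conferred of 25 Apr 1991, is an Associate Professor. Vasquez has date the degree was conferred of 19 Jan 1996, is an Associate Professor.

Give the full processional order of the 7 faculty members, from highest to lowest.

Leclerc, Sato, Vasquez, Andersen, Reyes, Varga, Lindqvist

By current position: Leclerc (Professor); then Sato, Vasquez, Andersen and Reyes (Associate Professor); then Varga and Lindqvist (Assistant Professor).
Among Sato, Vasquez, Andersen and Reyes, by date the degree was conferred (later first) (reversed rule for this group): Sato (26 Sep 1997) before Vasquez (19 Jan 1996) before Andersen (5 Dec 1995) before Reyes (25 Apr 1991).
Among Varga and Lindqvist, by date the degree was conferred (earlier first): Varga (26 Jul 1995) before Lindqvist (11 May 2004).
Full order: Leclerc, Sato, Vasquez, Andersen, Reyes, Varga, Lindqvist.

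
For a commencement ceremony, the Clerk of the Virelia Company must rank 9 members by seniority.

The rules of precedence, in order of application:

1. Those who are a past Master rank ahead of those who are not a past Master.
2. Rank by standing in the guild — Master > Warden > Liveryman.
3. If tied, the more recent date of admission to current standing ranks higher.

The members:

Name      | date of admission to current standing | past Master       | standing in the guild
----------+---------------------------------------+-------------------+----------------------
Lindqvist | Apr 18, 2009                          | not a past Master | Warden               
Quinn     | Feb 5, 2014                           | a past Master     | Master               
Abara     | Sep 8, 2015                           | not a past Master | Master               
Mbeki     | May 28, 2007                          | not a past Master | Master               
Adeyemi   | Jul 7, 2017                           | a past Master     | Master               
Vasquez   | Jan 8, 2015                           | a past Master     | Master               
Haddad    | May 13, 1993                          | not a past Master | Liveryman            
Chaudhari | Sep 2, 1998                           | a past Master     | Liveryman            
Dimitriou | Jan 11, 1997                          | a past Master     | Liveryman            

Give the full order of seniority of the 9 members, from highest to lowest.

Adeyemi, Vasquez, Quinn, Chaudhari, Dimitriou, Abara, Mbeki, Lindqvist, Haddad

By the first rule: Adeyemi, Vasquez, Quinn, Chaudhari and Dimitriou (each a past Master); then Abara, Mbeki, Lindqvist and Haddad (each not a past Master).
Among Adeyemi, Vasquez, Quinn, Chaudhari and Dimitriou, by standing in the guild: Adeyemi, Vasquez and Quinn (Master) before Chaudhari and Dimitriou (Liveryman).
Among Adeyemi, Vasquez and Quinn, by date of admission to current standing (later first): Adeyemi (Jul 7, 2017) before Vasquez (Jan 8, 2015) before Quinn (Feb 5, 2014).
Among Chaudhari and Dimitriou, by date of admission to current standing (later first): Chaudhari (Sep 2, 1998) before Dimitriou (Jan 11, 1997).
Among Abara, Mbeki, Lindqvist and Haddad, by standing in the guild: Abara and Mbeki (Master) before Lindqvist (Warden) before Haddad (Liveryman).
Among Abara and Mbeki, by date of admission to current standing (later first): Abara (Sep 8, 2015) before Mbeki (May 28, 2007).
Full order: Adeyemi, Vasquez, Quinn, Chaudhari, Dimitriou, Abara, Mbeki, Lindqvist, Haddad.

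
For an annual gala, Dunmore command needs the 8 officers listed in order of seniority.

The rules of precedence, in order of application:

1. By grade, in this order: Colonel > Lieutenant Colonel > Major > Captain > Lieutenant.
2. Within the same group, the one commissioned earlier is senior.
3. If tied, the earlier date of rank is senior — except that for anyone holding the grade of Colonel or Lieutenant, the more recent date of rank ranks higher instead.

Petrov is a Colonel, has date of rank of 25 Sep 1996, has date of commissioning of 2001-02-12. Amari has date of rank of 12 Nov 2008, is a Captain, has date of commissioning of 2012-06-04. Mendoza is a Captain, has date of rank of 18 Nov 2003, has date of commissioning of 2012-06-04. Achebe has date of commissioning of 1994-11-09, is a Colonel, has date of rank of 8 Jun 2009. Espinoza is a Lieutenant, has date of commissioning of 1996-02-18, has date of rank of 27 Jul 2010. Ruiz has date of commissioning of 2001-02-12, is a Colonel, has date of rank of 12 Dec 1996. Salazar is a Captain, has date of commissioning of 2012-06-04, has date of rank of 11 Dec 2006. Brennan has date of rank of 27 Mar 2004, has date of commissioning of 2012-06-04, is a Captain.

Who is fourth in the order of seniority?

Mendoza

By grade: Achebe, Ruiz and Petrov (Colonel); then Mendoza, Brennan, Salazar and Amari (Captain); then Espinoza (Lieutenant).
Among Achebe, Ruiz and Petrov, by date of commissioning (earlier first): Achebe (1994-11-09) before Ruiz and Petrov (2001-02-12).
Among Ruiz and Petrov, by date of rank (later first) (reversed rule for this group): Ruiz (12 Dec 1996) before Petrov (25 Sep 1996).
Mendoza, Brennan, Salazar and Amari all have date of commissioning 2012-06-04, so the next rule applies.
Among Mendoza, Brennan, Salazar and Amari, by date of rank (earlier first): Mendoza (18 Nov 2003) before Brennan (27 Mar 2004) before Salazar (11 Dec 2006) before Amari (12 Nov 2008).
Order: Achebe, Ruiz, Petrov, Mendoza, Brennan, Salazar, Amari, Espinoza.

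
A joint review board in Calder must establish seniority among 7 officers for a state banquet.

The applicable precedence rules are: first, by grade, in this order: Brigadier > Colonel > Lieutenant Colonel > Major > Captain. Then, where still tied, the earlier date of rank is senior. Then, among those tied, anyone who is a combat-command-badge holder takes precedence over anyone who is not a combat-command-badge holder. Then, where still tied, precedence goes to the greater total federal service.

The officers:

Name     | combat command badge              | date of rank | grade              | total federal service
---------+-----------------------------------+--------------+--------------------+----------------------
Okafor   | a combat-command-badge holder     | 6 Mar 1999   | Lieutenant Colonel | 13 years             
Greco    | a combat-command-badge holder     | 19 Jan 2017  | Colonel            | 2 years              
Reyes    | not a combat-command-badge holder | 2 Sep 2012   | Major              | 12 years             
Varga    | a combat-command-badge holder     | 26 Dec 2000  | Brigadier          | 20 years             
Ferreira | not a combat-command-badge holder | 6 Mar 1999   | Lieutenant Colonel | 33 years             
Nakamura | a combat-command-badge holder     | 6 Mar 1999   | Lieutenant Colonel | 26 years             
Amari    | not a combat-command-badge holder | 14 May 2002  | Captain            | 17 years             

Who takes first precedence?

By grade: Varga (Brigadier); then Greco (Colonel); then Nakamura, Okafor and Ferreira (Lieutenant Colonel); then Reyes (Major); then Amari (Captain).
Nakamura, Okafor and Ferreira all have date of rank 6 Mar 1999, so the next rule applies.
Among Nakamura, Okafor and Ferreira, a combat-command-badge holder before not a combat-command-badge holder: Nakamura and Okafor (a combat-command-badge holder) before Ferreira (not a combat-command-badge holder).
Among Nakamura and Okafor, by total federal service (higher first): Nakamura (26 years) before Okafor (13 years).
Order: Varga, Greco, Nakamura, Okafor, Ferreira, Reyes, Amari.

Varga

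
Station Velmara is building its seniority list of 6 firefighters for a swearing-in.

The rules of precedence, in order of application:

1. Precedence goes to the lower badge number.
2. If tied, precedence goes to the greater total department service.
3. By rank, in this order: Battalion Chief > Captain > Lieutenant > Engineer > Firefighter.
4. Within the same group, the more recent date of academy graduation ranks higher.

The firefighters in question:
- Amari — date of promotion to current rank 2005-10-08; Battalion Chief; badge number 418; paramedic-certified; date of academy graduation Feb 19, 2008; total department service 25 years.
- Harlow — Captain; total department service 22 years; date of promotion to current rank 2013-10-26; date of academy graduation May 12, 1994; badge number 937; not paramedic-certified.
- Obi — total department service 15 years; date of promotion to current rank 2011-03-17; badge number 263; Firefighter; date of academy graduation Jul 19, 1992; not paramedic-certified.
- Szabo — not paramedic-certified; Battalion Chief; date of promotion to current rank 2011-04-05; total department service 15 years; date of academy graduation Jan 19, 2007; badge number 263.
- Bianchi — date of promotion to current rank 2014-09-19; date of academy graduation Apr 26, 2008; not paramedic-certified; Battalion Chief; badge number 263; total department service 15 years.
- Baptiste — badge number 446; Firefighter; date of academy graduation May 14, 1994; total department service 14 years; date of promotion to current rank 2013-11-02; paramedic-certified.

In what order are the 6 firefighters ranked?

Bianchi, Szabo, Obi, Amari, Baptiste, Harlow

By badge number (lower first): Bianchi, Szabo and Obi (each 263); then Amari (418); then Baptiste (446); then Harlow (937).
Bianchi, Szabo and Obi all have total department service 15 years, so the next rule applies.
Among Bianchi, Szabo and Obi, by rank: Bianchi and Szabo (Battalion Chief) before Obi (Firefighter).
Among Bianchi and Szabo, by date of academy graduation (later first): Bianchi (Apr 26, 2008) before Szabo (Jan 19, 2007).
Full order: Bianchi, Szabo, Obi, Amari, Baptiste, Harlow.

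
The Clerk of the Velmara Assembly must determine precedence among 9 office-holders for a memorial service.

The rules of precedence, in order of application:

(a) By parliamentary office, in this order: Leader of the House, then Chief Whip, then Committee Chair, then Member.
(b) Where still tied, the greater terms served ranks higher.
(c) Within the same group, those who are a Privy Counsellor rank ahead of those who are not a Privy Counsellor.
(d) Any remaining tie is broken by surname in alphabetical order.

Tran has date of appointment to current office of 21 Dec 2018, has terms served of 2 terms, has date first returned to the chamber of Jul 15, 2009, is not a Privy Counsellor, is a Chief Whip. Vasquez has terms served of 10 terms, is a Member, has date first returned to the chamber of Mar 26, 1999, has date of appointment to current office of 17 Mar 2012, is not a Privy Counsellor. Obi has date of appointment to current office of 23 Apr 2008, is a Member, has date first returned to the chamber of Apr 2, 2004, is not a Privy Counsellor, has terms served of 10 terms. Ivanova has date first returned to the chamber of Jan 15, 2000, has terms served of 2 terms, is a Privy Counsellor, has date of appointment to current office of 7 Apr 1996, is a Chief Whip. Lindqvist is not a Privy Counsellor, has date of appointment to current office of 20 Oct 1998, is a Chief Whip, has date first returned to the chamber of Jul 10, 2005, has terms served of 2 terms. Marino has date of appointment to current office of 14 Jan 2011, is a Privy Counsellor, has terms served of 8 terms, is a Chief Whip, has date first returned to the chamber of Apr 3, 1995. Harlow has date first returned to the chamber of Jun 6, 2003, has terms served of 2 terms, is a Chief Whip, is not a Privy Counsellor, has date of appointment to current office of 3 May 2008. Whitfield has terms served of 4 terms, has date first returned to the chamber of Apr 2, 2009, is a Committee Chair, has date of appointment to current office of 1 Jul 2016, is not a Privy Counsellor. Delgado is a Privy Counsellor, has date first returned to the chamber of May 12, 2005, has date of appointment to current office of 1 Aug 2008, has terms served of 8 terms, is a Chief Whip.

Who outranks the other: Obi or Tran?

Tran

By parliamentary office: Delgado, Marino, Ivanova, Harlow, Lindqvist and Tran (Chief Whip); then Whitfield (Committee Chair); then Obi and Vasquez (Member).
Among Delgado, Marino, Ivanova, Harlow, Lindqvist and Tran, by terms served (higher first): Delgado and Marino (8 terms) before Ivanova, Harlow, Lindqvist and Tran (2 terms).
Delgado and Marino are each a Privy Counsellor, so the next rule applies.
Among Delgado and Marino, alphabetically by surname: Delgado before Marino.
Among Ivanova, Harlow, Lindqvist and Tran, a Privy Counsellor before not a Privy Counsellor: Ivanova (a Privy Counsellor) before Harlow, Lindqvist and Tran (not a Privy Counsellor).
Among Harlow, Lindqvist and Tran, alphabetically by surname: Harlow before Lindqvist before Tran.
Obi and Vasquez both have terms served 10 terms, so the next rule applies.
Obi and Vasquez are each not a Privy Counsellor, so the next rule applies.
Among Obi and Vasquez, alphabetically by surname: Obi before Vasquez.
So Tran takes precedence.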